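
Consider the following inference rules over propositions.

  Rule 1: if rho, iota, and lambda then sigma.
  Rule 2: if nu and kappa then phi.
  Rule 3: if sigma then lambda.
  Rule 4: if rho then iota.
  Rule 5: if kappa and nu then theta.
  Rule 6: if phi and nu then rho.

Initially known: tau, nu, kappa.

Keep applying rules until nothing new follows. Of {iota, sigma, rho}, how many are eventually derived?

2

From nu and kappa, Rule 2 gives phi.
phi and nu hold, so rho follows (Rule 6).
rho holds, so iota follows (Rule 4).
iota: reached.
sigma would need rho, iota, and lambda (Rule 1), but lambda is never established.
rho: reached.
Reached: iota and rho — 2 of the 3.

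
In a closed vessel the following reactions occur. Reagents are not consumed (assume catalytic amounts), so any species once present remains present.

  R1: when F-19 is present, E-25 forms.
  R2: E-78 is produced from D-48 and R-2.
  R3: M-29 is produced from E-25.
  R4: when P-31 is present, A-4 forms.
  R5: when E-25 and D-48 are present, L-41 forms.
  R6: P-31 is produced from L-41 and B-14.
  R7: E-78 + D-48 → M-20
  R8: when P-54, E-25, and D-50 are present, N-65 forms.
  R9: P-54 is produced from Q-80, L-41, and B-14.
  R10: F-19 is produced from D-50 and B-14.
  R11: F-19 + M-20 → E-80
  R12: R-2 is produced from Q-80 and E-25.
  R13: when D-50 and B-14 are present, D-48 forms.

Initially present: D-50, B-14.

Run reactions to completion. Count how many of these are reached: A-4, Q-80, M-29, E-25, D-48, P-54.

D-50 and B-14 present → F-19 forms (R10).
D-50 and B-14 present → D-48 forms (R13).
F-19 present → E-25 forms (R1).
E-25 present → M-29 forms (R3).
E-25 and D-48 present → L-41 forms (R5).
L-41 and B-14 present → P-31 forms (R6).
P-31 present → A-4 forms (R4).
A-4: reached.
No rule produces Q-80, and it is not given.
M-29: reached.
E-25: reached.
D-48: reached.
P-54 would need Q-80, L-41, and B-14 (R9), but Q-80 never forms.
Reached: A-4, M-29, E-25, and D-48 — 4 of the 6.

4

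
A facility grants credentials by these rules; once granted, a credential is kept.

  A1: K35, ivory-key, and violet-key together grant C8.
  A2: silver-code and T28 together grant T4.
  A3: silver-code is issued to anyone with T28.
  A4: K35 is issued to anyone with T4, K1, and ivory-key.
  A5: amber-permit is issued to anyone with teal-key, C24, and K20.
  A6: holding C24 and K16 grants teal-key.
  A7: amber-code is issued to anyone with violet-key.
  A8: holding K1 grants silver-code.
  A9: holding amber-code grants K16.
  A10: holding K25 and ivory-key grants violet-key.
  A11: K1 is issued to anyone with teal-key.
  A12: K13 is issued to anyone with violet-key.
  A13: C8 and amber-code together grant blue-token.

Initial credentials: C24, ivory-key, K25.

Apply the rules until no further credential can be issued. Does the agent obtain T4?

T4 would need silver-code and T28 (A2), but T28 is never granted.

No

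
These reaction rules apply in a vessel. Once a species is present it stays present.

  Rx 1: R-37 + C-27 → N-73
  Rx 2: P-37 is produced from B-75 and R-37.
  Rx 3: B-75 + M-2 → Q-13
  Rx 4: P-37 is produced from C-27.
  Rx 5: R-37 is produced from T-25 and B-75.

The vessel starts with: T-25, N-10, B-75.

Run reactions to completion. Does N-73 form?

N-73 would need R-37 and C-27 (Rx 1), but C-27 never forms.

No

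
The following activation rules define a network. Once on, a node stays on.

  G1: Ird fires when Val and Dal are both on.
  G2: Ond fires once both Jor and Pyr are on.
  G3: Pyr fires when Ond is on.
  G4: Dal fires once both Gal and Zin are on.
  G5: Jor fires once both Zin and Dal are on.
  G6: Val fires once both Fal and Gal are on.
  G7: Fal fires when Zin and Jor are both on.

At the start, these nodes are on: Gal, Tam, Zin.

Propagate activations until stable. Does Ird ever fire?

Yes

Gal and Zin are on, so Dal fires (G4).
G5: Zin and Dal on → Jor on.
Zin and Jor are on, so Fal fires (G7).
Fal and Gal are on, so Val fires (G6).
G1: Val and Dal on → Ird on.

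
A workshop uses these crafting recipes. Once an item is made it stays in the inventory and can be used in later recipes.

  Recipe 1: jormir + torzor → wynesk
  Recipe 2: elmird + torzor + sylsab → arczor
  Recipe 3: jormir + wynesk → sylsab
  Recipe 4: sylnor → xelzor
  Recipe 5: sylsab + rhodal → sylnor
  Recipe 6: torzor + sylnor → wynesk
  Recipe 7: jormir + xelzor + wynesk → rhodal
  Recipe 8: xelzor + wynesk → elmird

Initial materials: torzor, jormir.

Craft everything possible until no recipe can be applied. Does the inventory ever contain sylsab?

jormir + torzor → wynesk (Recipe 1).
Using Recipe 3, jormir and wynesk make sylsab.

Yes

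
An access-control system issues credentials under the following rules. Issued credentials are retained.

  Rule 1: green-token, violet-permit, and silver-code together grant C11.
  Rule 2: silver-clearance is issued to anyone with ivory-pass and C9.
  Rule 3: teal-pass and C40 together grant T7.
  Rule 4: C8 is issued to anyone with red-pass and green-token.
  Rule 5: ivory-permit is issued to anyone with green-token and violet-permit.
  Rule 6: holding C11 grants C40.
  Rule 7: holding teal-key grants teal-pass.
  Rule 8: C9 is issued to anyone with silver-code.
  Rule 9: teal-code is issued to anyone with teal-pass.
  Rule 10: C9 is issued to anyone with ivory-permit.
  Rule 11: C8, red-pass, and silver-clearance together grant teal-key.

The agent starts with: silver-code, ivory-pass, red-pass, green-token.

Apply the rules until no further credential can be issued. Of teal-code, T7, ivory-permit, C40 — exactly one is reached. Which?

teal-code

Holding red-pass and green-token grants C8 (Rule 4).
Holding silver-code grants C9 (Rule 8).
Holding ivory-pass and C9 grants silver-clearance (Rule 2).
Holding C8, red-pass, and silver-clearance grants teal-key (Rule 11).
Holding teal-key grants teal-pass (Rule 7).
Holding teal-pass grants teal-code (Rule 9).
ivory-permit would need green-token and violet-permit (Rule 5), but violet-permit is never granted. C40 would need C11 (Rule 6), but C11 is never granted. T7 would need teal-pass and C40 (Rule 3), but C40 is never granted.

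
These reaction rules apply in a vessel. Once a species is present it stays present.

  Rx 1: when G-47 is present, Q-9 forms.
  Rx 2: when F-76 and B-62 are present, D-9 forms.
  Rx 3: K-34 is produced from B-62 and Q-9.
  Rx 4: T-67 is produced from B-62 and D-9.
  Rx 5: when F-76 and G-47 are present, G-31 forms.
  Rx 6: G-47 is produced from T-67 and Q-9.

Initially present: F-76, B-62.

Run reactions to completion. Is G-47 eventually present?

G-47 would need T-67 and Q-9 (Rx 6), but Q-9 never forms.

No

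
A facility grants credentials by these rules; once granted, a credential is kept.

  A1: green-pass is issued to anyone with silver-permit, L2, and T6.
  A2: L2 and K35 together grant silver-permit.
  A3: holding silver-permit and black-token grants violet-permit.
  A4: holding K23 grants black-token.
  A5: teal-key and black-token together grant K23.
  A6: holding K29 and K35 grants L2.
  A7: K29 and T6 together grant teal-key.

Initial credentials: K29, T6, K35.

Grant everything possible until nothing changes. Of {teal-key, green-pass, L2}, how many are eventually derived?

3

Holding K29 and T6 grants teal-key (A7).
Holding K29 and K35 grants L2 (A6).
Holding L2 and K35 grants silver-permit (A2).
Holding silver-permit, L2, and T6 grants green-pass (A1).
teal-key: reached.
green-pass: reached.
L2: reached.
All 3 are reached.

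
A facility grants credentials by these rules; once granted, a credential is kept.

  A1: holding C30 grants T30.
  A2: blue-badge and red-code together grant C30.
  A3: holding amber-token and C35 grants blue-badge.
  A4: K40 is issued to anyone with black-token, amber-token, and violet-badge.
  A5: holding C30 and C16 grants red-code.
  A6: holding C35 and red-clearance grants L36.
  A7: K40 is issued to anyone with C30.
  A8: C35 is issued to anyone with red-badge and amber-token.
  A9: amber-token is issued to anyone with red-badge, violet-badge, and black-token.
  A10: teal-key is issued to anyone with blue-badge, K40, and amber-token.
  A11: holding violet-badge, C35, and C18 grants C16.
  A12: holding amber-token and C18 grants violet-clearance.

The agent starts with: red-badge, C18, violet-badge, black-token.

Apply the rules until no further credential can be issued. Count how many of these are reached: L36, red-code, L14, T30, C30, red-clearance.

L36 would need C35 and red-clearance (A6), but red-clearance is never granted.
red-code would need C30 and C16 (A5), but C30 is never granted.
No rule produces L14, and it is not given.
T30 would need C30 (A1), but C30 is never granted.
C30 would need blue-badge and red-code (A2), but red-code is never granted.
No rule produces red-clearance, and it is not given.
None of the 6 are reached.

0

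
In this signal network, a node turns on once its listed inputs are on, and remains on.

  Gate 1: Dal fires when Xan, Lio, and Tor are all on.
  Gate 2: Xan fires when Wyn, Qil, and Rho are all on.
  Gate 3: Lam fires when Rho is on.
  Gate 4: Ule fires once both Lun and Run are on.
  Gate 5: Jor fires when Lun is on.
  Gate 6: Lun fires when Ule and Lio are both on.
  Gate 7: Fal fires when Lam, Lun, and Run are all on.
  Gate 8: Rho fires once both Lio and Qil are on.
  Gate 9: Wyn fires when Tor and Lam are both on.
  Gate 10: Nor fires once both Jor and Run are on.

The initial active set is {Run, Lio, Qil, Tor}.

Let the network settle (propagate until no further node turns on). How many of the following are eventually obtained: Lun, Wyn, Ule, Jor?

1

Lio and Qil are on, so Rho fires (Gate 8).
Gate 3: Rho on → Lam on.
Gate 9: Tor and Lam on → Wyn on.
Lun would need Ule and Lio (Gate 6), but Ule never turns on.
Wyn: reached.
Ule would need Lun and Run (Gate 4), but Lun never turns on.
Jor would need Lun (Gate 5), but Lun never turns on.
Reached: Wyn — 1 of the 4.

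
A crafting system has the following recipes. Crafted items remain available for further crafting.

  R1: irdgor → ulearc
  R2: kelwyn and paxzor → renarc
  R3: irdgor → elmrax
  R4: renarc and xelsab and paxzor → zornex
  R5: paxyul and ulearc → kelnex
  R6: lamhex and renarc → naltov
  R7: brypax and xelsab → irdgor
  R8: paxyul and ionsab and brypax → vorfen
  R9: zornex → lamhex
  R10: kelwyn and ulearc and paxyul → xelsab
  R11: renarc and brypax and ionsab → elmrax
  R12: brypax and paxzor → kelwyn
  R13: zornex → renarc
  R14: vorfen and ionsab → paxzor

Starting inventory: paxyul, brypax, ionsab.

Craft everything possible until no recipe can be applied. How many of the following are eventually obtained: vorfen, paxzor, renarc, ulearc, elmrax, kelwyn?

Using R8, paxyul, ionsab, and brypax make vorfen.
Using R14, vorfen and ionsab make paxzor.
Using R12, brypax and paxzor make kelwyn.
Using R2, kelwyn and paxzor make renarc.
renarc and brypax and ionsab → elmrax (R11).
vorfen: reached.
paxzor: reached.
renarc: reached.
ulearc would need irdgor (R1), but irdgor is never obtained.
elmrax: reached.
kelwyn: reached.
Reached: vorfen, paxzor, renarc, elmrax, and kelwyn — 5 of the 6.

5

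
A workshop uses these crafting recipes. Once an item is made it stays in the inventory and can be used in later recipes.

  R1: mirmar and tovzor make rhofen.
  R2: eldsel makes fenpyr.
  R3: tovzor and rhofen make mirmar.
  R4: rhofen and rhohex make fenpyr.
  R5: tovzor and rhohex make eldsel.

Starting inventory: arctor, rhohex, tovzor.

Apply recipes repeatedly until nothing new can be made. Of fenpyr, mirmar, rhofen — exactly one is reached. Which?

tovzor and rhohex → eldsel (R5).
eldsel → fenpyr (R2).
rhofen would need mirmar and tovzor (R1), but mirmar is never obtained. mirmar would need tovzor and rhofen (R3), but rhofen is never obtained.

fenpyr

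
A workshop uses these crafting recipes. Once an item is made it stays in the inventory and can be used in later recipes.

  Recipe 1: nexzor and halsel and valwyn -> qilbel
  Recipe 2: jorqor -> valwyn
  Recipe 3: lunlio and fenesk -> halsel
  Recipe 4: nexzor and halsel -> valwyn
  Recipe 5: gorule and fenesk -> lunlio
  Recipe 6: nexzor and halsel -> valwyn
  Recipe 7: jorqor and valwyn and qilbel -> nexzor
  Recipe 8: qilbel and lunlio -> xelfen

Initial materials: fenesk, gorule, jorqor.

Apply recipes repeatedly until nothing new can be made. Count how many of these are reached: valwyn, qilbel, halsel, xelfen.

Using Recipe 5, gorule and fenesk make lunlio.
Using Recipe 2, jorqor makes valwyn.
lunlio and fenesk -> halsel (Recipe 3).
valwyn: reached.
qilbel would need nexzor, halsel, and valwyn (Recipe 1), but nexzor is never obtained.
halsel: reached.
xelfen would need qilbel and lunlio (Recipe 8), but qilbel is never obtained.
Reached: valwyn and halsel — 2 of the 4.

2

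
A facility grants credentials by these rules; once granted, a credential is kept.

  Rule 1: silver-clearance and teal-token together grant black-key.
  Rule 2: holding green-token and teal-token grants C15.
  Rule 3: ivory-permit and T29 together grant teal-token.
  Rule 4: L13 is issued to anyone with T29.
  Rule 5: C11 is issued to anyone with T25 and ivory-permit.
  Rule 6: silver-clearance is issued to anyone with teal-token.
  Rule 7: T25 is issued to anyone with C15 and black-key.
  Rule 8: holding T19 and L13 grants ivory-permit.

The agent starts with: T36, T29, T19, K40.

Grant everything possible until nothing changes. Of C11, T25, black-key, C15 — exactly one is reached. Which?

Holding T29 grants L13 (Rule 4).
Holding T19 and L13 grants ivory-permit (Rule 8).
Holding ivory-permit and T29 grants teal-token (Rule 3).
Holding teal-token grants silver-clearance (Rule 6).
Holding silver-clearance and teal-token grants black-key (Rule 1).
C15 would need green-token and teal-token (Rule 2), but green-token is never granted. T25 would need C15 and black-key (Rule 7), but C15 is never granted. C11 would need T25 and ivory-permit (Rule 5), but T25 is never granted.

black-key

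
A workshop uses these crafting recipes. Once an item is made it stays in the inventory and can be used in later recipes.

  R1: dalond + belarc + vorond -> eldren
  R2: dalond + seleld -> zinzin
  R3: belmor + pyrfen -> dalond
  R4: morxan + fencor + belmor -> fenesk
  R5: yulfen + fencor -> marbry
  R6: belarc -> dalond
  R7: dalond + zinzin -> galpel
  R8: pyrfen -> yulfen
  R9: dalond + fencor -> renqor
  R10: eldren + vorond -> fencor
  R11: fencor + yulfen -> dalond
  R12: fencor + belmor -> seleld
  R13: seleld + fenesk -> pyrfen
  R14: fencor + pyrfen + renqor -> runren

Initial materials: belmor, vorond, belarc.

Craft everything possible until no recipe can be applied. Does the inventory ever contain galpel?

Yes

belarc -> dalond (R6).
dalond + belarc + vorond -> eldren (R1).
eldren + vorond -> fencor (R10).
Using R12, fencor and belmor make seleld.
dalond + seleld -> zinzin (R2).
Using R7, dalond and zinzin make galpel.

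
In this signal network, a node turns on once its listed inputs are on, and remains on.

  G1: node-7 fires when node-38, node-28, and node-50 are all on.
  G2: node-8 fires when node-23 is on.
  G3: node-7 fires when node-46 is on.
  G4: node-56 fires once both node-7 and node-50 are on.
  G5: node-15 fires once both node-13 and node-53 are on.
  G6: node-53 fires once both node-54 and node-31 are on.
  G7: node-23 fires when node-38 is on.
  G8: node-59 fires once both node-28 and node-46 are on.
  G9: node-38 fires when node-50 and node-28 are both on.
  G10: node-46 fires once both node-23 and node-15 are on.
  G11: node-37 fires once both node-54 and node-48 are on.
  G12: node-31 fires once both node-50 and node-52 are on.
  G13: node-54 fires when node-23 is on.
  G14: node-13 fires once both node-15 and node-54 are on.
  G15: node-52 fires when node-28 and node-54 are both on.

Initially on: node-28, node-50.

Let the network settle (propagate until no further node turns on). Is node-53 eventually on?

G9: node-50 and node-28 on → node-38 on.
node-38 is on, so node-23 fires (G7).
G13: node-23 on → node-54 on.
node-28 and node-54 are on, so node-52 fires (G15).
G12: node-50 and node-52 on → node-31 on.
G6: node-54 and node-31 on → node-53 on.

Yes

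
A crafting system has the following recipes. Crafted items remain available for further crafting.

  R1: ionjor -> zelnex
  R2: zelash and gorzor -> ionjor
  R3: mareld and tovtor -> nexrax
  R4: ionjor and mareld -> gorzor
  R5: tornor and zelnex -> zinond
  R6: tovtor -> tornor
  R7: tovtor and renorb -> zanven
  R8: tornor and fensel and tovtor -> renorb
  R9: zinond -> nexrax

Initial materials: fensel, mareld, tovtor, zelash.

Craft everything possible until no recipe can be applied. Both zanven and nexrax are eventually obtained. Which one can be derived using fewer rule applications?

nexrax

nexrax: Using R3, mareld and tovtor make nexrax. [1 rule application]
zanven: Using R6, tovtor makes tornor. tornor and fensel and tovtor -> renorb (R8). Using R7, tovtor and renorb make zanven. [3 rule applications]
nexrax needs fewer.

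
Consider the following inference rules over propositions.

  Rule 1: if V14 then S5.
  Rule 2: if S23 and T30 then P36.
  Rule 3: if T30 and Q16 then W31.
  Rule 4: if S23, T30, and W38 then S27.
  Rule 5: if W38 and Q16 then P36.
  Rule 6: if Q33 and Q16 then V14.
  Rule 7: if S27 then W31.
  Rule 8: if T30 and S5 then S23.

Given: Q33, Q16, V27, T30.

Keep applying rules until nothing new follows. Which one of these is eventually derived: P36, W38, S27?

P36

From Q33 and Q16, Rule 6 gives V14.
V14 holds, so S5 follows (Rule 1).
From T30 and S5, Rule 8 gives S23.
From S23 and T30, Rule 2 gives P36.
No rule produces W38, and it is not given. S27 would need S23, T30, and W38 (Rule 4), but W38 is never established.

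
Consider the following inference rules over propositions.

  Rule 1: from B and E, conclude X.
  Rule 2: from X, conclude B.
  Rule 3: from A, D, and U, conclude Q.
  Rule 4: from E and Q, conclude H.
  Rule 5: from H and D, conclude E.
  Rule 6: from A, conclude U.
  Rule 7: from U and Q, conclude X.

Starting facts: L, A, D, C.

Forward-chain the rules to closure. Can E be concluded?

E would need H and D (Rule 5), but H is never established.

No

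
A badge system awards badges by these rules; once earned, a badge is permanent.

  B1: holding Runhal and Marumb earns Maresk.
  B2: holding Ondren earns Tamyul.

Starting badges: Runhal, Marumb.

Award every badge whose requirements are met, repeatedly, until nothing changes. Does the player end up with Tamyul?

No

Tamyul would need Ondren (B2), but Ondren is never earned.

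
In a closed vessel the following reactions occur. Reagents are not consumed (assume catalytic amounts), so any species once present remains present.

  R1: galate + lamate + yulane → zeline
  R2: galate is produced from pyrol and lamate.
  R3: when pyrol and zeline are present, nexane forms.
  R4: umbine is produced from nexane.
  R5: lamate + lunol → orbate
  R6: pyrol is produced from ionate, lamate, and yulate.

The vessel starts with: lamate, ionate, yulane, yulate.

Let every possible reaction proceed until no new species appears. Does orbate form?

orbate would need lamate and lunol (R5), but lunol never forms.

No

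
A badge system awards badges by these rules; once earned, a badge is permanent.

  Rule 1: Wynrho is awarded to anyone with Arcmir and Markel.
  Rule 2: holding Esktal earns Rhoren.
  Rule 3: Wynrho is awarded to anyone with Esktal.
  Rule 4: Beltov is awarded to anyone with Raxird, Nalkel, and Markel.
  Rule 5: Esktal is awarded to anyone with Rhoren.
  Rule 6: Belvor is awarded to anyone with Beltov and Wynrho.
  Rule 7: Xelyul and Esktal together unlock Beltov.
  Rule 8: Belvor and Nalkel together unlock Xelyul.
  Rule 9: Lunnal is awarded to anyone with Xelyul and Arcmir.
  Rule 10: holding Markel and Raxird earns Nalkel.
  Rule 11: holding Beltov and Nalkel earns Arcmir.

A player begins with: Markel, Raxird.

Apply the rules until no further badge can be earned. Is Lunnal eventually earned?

With Markel and Raxird, Nalkel is earned (Rule 10).
With Raxird, Nalkel, and Markel, Beltov is earned (Rule 4).
With Beltov and Nalkel, Arcmir is earned (Rule 11).
With Arcmir and Markel, Wynrho is earned (Rule 1).
With Beltov and Wynrho, Belvor is earned (Rule 6).
With Belvor and Nalkel, Xelyul is earned (Rule 8).
With Xelyul and Arcmir, Lunnal is earned (Rule 9).

Yes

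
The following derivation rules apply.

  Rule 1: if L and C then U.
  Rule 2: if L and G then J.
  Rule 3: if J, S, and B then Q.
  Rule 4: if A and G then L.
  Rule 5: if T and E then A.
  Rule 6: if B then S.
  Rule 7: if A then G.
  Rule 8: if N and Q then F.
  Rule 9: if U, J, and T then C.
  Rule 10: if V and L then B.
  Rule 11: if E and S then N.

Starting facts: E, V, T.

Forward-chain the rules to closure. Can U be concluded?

U would need L and C (Rule 1), but C is never established.

No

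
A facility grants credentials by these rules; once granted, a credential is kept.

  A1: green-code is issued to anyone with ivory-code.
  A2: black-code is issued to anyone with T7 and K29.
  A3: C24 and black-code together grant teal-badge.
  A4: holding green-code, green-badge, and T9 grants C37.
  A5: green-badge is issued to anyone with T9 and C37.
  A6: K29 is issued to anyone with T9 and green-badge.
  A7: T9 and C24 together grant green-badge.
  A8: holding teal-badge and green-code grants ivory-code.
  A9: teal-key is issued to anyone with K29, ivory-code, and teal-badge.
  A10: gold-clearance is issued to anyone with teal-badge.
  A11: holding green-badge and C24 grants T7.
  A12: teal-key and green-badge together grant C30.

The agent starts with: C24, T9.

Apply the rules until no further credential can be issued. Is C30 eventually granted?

No

C30 would need teal-key and green-badge (A12), but teal-key is never granted.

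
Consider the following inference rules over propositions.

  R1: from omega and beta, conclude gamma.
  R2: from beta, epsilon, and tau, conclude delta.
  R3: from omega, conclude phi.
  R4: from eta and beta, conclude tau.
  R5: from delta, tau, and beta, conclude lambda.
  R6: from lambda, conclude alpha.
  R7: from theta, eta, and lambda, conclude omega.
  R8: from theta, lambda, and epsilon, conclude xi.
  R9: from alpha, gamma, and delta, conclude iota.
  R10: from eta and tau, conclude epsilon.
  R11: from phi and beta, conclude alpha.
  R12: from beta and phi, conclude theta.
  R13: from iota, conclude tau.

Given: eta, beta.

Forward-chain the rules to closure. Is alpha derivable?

Yes

eta and beta hold, so tau follows (R4).
From eta and tau, R10 gives epsilon.
From beta, epsilon, and tau, R2 gives delta.
delta, tau, and beta hold, so lambda follows (R5).
lambda holds, so alpha follows (R6).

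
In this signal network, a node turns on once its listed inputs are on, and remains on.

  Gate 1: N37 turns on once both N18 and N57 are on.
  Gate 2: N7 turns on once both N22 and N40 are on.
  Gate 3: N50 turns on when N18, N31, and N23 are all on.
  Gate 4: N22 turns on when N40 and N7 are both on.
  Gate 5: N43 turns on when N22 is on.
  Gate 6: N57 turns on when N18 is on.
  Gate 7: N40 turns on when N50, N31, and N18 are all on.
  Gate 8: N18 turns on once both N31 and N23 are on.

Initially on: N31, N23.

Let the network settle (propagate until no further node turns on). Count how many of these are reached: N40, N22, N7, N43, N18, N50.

N31 and N23 are on, so N18 turns on (Gate 8).
N18, N31, and N23 are on, so N50 turns on (Gate 3).
Gate 7: N50, N31, and N18 on → N40 on.
N40: reached.
N22 would need N40 and N7 (Gate 4), but N7 never turns on.
N7 would need N22 and N40 (Gate 2), but N22 never turns on.
N43 would need N22 (Gate 5), but N22 never turns on.
N18: reached.
N50: reached.
Reached: N40, N18, and N50 — 3 of the 6.

3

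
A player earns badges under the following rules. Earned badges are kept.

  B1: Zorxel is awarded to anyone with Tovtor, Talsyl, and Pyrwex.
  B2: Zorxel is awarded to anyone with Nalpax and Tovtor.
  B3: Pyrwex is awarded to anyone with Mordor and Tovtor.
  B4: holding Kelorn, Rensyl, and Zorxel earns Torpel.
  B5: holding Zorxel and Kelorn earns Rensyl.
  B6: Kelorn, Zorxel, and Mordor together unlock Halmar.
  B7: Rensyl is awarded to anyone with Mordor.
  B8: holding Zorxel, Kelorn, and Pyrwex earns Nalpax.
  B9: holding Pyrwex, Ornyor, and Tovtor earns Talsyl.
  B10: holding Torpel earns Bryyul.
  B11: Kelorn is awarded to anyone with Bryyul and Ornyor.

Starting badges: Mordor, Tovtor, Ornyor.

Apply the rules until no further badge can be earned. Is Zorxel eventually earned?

With Mordor and Tovtor, Pyrwex is earned (B3).
With Pyrwex, Ornyor, and Tovtor, Talsyl is earned (B9).
With Tovtor, Talsyl, and Pyrwex, Zorxel is earned (B1).

Yes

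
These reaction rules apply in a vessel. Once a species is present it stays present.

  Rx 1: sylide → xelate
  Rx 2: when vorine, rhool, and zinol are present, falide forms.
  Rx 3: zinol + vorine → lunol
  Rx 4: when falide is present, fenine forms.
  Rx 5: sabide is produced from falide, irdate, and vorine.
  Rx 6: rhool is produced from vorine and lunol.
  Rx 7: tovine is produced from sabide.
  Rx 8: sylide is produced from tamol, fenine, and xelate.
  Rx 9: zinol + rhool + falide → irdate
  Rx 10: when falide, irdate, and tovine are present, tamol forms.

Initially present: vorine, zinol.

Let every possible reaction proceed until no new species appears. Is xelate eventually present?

No

xelate would need sylide (Rx 1), but sylide never forms.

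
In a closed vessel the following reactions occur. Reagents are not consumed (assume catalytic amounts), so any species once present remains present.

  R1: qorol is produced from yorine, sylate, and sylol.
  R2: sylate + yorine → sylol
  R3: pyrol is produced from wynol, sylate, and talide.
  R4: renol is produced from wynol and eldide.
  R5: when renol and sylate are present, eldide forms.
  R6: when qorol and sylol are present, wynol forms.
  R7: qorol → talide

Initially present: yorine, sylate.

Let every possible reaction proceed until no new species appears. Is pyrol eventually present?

Yes

sylate and yorine present → sylol forms (R2).
yorine, sylate, and sylol present → qorol forms (R1).
qorol and sylol present → wynol forms (R6).
qorol present → talide forms (R7).
wynol, sylate, and talide present → pyrol forms (R3).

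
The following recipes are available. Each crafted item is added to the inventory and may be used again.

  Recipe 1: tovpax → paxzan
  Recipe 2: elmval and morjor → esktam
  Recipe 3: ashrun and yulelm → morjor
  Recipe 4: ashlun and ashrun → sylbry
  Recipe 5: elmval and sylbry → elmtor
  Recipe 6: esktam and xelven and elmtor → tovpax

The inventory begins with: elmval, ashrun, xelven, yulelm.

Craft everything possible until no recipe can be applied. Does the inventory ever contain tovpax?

No

tovpax would need esktam, xelven, and elmtor (Recipe 6), but elmtor is never obtained.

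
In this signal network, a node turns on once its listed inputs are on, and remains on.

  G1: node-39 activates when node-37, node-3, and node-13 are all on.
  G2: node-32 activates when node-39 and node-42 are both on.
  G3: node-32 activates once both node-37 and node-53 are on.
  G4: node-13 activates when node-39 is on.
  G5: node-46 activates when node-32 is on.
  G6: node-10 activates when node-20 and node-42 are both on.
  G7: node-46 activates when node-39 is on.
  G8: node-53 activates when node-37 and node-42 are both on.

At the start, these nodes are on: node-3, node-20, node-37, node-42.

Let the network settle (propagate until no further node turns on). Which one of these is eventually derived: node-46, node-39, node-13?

node-37 and node-42 are on, so node-53 activates (G8).
node-37 and node-53 are on, so node-32 activates (G3).
node-32 is on, so node-46 activates (G5).
node-13 would need node-39 (G4), but node-39 never turns on. node-39 would need node-37, node-3, and node-13 (G1), but node-13 never turns on.

node-46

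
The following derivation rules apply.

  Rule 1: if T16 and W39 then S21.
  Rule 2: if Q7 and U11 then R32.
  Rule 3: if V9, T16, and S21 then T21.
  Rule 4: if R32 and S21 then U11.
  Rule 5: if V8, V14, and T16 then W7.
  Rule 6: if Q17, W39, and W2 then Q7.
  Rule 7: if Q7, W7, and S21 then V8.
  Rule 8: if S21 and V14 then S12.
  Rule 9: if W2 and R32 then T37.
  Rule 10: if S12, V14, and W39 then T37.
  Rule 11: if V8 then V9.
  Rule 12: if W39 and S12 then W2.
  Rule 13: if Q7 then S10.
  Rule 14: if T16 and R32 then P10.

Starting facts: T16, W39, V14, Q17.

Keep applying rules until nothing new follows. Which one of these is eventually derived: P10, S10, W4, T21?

S10

From T16 and W39, Rule 1 gives S21.
From S21 and V14, Rule 8 gives S12.
W39 and S12 hold, so W2 follows (Rule 12).
Q17, W39, and W2 hold, so Q7 follows (Rule 6).
Q7 holds, so S10 follows (Rule 13).
P10 would need T16 and R32 (Rule 14), but R32 is never established. No rule produces W4, and it is not given. T21 would need V9, T16, and S21 (Rule 3), but V9 is never established.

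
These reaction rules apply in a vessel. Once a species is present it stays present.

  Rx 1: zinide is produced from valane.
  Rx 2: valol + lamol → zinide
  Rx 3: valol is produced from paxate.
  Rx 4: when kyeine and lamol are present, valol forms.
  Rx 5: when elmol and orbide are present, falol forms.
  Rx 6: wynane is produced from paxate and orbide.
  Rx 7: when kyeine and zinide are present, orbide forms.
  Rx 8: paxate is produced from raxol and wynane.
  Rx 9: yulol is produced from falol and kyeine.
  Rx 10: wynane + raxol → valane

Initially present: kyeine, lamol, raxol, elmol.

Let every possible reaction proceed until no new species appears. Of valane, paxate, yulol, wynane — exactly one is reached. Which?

yulol

kyeine and lamol present → valol forms (Rx 4).
valol and lamol present → zinide forms (Rx 2).
kyeine and zinide present → orbide forms (Rx 7).
elmol and orbide present → falol forms (Rx 5).
falol and kyeine present → yulol forms (Rx 9).
wynane would need paxate and orbide (Rx 6), but paxate never forms. valane would need wynane and raxol (Rx 10), but wynane never forms. paxate would need raxol and wynane (Rx 8), but wynane never forms.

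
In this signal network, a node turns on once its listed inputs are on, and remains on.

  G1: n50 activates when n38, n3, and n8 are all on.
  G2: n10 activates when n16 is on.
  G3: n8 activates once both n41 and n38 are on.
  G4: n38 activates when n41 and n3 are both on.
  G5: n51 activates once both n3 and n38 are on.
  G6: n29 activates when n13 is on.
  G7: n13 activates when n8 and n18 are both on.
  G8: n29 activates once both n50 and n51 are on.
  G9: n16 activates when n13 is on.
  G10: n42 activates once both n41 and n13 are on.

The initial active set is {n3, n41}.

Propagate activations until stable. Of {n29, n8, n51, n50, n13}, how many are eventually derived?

n41 and n3 are on, so n38 activates (G4).
n3 and n38 are on, so n51 activates (G5).
n41 and n38 are on, so n8 activates (G3).
n38, n3, and n8 are on, so n50 activates (G1).
n50 and n51 are on, so n29 activates (G8).
n29: reached.
n8: reached.
n51: reached.
n50: reached.
n13 would need n8 and n18 (G7), but n18 never turns on.
Reached: n29, n8, n51, and n50 — 4 of the 5.

4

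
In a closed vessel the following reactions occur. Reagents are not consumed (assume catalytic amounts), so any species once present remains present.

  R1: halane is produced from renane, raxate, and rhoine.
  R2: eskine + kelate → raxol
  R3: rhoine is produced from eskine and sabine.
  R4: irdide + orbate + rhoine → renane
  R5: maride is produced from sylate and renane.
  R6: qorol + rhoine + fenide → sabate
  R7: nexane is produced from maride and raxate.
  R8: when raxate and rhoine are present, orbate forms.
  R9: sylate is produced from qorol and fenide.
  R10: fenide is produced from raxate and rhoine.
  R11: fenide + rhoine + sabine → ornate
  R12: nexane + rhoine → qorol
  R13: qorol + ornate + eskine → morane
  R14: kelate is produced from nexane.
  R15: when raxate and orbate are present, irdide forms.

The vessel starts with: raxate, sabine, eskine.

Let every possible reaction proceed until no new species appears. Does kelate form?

No

kelate would need nexane (R14), but nexane never forms.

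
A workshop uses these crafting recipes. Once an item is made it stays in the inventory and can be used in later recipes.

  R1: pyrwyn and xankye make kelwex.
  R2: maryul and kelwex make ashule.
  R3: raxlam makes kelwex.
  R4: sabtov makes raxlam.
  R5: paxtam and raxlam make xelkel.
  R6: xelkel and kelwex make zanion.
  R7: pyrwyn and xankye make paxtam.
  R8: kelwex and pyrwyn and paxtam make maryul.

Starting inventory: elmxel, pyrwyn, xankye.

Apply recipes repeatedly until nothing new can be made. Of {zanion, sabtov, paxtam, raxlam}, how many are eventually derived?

pyrwyn and xankye → paxtam (R7).
zanion would need xelkel and kelwex (R6), but xelkel is never obtained.
No rule produces sabtov, and it is not given.
paxtam: reached.
raxlam would need sabtov (R4), but sabtov is never obtained.
Reached: paxtam — 1 of the 4.

1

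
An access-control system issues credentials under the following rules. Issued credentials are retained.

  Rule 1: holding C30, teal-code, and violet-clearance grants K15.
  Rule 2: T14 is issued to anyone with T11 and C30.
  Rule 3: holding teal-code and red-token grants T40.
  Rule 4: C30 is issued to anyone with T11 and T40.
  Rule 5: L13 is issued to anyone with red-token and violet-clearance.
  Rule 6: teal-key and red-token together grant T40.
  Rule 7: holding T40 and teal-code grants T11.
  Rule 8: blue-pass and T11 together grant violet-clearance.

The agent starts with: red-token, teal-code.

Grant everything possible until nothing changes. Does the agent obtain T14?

Holding teal-code and red-token grants T40 (Rule 3).
Holding T40 and teal-code grants T11 (Rule 7).
Holding T11 and T40 grants C30 (Rule 4).
Holding T11 and C30 grants T14 (Rule 2).

Yes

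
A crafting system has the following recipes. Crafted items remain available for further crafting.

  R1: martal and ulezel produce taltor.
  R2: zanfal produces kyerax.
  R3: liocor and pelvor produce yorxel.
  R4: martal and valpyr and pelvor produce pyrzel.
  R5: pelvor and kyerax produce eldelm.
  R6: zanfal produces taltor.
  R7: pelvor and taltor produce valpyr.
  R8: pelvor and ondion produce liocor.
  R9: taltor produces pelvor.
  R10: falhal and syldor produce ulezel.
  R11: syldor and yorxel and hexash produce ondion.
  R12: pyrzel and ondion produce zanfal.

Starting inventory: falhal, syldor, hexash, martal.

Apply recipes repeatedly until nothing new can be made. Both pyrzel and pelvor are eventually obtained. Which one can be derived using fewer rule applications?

pelvor

pelvor: falhal and syldor → ulezel (R10). Using R1, martal and ulezel make taltor. Using R9, taltor makes pelvor. [3 rule applications]
pyrzel: falhal and syldor → ulezel (R10). martal and ulezel → taltor (R1). taltor → pelvor (R9). Using R7, pelvor and taltor make valpyr. Using R4, martal, valpyr, and pelvor make pyrzel. [5 rule applications]
pelvor needs fewer.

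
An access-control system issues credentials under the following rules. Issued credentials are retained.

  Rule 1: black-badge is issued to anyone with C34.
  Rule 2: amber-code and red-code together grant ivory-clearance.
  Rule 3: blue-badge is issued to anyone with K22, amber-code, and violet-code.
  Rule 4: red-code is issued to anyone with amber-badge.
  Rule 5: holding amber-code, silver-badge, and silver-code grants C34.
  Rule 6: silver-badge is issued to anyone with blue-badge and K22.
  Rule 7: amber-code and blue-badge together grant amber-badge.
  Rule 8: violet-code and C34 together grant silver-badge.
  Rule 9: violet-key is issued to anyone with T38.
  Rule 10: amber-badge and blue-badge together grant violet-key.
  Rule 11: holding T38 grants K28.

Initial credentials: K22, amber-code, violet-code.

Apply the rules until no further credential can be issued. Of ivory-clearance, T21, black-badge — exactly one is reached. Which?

Holding K22, amber-code, and violet-code grants blue-badge (Rule 3).
Holding amber-code and blue-badge grants amber-badge (Rule 7).
Holding amber-badge grants red-code (Rule 4).
Holding amber-code and red-code grants ivory-clearance (Rule 2).
black-badge would need C34 (Rule 1), but C34 is never granted. No rule produces T21, and it is not given.

ivory-clearance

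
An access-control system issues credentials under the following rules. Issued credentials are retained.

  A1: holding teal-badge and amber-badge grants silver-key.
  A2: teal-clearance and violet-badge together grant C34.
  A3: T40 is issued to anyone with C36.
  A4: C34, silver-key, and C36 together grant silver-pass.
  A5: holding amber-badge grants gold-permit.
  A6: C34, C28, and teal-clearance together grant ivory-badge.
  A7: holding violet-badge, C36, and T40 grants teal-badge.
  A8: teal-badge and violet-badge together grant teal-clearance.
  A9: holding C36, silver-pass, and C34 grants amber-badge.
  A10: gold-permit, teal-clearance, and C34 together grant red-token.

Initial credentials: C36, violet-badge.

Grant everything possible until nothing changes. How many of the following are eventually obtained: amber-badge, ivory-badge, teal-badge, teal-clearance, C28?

Holding C36 grants T40 (A3).
Holding violet-badge, C36, and T40 grants teal-badge (A7).
Holding teal-badge and violet-badge grants teal-clearance (A8).
amber-badge would need C36, silver-pass, and C34 (A9), but silver-pass is never granted.
ivory-badge would need C34, C28, and teal-clearance (A6), but C28 is never granted.
teal-badge: reached.
teal-clearance: reached.
No rule produces C28, and it is not given.
Reached: teal-badge and teal-clearance — 2 of the 5.

2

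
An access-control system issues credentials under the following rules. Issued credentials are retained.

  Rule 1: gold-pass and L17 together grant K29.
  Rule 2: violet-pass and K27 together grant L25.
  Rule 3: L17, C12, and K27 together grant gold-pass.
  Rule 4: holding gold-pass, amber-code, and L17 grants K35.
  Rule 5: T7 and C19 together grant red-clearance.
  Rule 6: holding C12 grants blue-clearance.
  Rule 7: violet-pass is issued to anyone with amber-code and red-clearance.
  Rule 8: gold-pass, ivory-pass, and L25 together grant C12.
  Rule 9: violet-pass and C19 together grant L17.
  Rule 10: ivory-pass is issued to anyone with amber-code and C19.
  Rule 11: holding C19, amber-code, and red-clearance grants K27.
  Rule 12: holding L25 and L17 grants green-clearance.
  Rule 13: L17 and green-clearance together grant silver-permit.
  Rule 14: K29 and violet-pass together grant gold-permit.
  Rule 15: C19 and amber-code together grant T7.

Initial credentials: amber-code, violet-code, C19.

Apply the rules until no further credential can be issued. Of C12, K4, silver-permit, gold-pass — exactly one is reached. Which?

silver-permit

Holding C19 and amber-code grants T7 (Rule 15).
Holding T7 and C19 grants red-clearance (Rule 5).
Holding amber-code and red-clearance grants violet-pass (Rule 7).
Holding C19, amber-code, and red-clearance grants K27 (Rule 11).
Holding violet-pass and C19 grants L17 (Rule 9).
Holding violet-pass and K27 grants L25 (Rule 2).
Holding L25 and L17 grants green-clearance (Rule 12).
Holding L17 and green-clearance grants silver-permit (Rule 13).
C12 would need gold-pass, ivory-pass, and L25 (Rule 8), but gold-pass is never granted. gold-pass would need L17, C12, and K27 (Rule 3), but C12 is never granted. No rule produces K4, and it is not given.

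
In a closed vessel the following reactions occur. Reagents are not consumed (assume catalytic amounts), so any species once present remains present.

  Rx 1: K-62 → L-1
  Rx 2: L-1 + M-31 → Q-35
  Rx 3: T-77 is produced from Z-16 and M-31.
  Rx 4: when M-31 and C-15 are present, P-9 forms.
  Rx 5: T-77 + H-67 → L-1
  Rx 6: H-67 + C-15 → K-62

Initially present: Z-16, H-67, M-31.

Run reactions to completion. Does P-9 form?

P-9 would need M-31 and C-15 (Rx 4), but C-15 never forms.

No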